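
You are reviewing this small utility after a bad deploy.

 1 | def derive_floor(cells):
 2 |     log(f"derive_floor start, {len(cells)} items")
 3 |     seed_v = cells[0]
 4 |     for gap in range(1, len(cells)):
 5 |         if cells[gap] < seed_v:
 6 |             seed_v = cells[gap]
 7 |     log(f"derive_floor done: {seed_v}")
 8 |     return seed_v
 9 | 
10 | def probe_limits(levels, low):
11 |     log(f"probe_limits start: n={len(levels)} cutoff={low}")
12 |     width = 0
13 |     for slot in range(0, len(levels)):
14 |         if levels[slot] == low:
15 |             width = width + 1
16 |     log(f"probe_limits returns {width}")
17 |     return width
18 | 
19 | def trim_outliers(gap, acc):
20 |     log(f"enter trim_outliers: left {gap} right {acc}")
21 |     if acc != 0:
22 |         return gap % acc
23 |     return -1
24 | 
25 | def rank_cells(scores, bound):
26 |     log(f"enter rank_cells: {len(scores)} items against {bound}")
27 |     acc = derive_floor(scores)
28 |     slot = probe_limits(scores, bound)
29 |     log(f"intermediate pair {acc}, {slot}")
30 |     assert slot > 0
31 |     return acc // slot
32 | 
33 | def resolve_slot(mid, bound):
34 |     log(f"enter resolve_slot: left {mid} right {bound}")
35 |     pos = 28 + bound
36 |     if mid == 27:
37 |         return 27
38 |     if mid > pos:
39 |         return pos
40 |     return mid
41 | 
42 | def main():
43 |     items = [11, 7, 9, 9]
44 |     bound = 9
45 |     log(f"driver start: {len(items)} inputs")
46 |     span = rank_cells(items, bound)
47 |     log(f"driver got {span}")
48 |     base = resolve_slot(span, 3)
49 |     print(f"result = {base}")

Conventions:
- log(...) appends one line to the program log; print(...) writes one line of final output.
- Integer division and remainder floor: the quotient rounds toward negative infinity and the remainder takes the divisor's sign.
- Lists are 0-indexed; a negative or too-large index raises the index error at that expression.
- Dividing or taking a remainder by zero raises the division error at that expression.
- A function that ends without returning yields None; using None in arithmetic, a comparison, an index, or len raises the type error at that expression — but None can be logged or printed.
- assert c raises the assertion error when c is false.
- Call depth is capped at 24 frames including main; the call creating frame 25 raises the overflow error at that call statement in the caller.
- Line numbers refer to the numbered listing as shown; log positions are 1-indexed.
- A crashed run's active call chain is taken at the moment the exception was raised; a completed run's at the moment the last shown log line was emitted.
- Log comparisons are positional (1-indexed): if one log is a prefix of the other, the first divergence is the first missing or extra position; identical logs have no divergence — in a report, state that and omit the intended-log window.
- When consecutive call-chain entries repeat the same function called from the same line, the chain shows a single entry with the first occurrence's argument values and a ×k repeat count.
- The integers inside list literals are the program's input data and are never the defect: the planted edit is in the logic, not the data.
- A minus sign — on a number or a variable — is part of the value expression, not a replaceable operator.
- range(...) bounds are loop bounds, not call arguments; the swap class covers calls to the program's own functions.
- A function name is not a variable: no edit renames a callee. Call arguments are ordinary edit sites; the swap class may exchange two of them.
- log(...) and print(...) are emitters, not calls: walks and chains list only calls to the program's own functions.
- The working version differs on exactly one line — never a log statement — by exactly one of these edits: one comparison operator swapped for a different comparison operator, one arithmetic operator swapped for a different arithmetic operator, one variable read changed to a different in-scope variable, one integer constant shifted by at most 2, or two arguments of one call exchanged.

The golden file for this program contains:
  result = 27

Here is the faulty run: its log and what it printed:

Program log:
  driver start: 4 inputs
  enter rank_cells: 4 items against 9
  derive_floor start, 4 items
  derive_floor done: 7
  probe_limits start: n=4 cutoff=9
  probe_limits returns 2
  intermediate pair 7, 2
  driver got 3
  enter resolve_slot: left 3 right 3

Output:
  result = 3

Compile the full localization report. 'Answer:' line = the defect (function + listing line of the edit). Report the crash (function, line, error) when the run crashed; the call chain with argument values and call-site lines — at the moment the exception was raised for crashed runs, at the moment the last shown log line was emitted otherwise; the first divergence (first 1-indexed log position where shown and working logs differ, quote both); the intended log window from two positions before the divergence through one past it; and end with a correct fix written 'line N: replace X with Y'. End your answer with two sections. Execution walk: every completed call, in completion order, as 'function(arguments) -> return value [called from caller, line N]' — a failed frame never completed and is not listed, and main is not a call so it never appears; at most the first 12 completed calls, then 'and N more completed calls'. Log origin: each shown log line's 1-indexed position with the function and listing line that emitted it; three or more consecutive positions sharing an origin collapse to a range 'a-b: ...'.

Answer: the defect is in resolve_slot at line 36.
Core observation: Nothing in the log betrays the bug — only the output does.
Call chain: main -> resolve_slot(3, 3) (called at line 48).
First divergence: none; the two logs match at every position.
Execution walk:
  derive_floor([11, 7, 9, 9]) -> 7  [called from rank_cells, line 27]
  probe_limits([11, 7, 9, 9], 9) -> 2  [called from rank_cells, line 28]
  rank_cells([11, 7, 9, 9], 9) -> 3  [called from main, line 46]
  resolve_slot(3, 3) -> 3  [called from main, line 48]
Log line origins:
  1: logged in main at line 45
  2: logged in rank_cells at line 26
  3: logged in derive_floor at line 2
  4: logged in derive_floor at line 7
  5: logged in probe_limits at line 11
  6: logged in probe_limits at line 16
  7: logged in rank_cells at line 29
  8: logged in main at line 47
  9: logged in resolve_slot at line 34
A correct fix: line 36: replace `==` with `<`.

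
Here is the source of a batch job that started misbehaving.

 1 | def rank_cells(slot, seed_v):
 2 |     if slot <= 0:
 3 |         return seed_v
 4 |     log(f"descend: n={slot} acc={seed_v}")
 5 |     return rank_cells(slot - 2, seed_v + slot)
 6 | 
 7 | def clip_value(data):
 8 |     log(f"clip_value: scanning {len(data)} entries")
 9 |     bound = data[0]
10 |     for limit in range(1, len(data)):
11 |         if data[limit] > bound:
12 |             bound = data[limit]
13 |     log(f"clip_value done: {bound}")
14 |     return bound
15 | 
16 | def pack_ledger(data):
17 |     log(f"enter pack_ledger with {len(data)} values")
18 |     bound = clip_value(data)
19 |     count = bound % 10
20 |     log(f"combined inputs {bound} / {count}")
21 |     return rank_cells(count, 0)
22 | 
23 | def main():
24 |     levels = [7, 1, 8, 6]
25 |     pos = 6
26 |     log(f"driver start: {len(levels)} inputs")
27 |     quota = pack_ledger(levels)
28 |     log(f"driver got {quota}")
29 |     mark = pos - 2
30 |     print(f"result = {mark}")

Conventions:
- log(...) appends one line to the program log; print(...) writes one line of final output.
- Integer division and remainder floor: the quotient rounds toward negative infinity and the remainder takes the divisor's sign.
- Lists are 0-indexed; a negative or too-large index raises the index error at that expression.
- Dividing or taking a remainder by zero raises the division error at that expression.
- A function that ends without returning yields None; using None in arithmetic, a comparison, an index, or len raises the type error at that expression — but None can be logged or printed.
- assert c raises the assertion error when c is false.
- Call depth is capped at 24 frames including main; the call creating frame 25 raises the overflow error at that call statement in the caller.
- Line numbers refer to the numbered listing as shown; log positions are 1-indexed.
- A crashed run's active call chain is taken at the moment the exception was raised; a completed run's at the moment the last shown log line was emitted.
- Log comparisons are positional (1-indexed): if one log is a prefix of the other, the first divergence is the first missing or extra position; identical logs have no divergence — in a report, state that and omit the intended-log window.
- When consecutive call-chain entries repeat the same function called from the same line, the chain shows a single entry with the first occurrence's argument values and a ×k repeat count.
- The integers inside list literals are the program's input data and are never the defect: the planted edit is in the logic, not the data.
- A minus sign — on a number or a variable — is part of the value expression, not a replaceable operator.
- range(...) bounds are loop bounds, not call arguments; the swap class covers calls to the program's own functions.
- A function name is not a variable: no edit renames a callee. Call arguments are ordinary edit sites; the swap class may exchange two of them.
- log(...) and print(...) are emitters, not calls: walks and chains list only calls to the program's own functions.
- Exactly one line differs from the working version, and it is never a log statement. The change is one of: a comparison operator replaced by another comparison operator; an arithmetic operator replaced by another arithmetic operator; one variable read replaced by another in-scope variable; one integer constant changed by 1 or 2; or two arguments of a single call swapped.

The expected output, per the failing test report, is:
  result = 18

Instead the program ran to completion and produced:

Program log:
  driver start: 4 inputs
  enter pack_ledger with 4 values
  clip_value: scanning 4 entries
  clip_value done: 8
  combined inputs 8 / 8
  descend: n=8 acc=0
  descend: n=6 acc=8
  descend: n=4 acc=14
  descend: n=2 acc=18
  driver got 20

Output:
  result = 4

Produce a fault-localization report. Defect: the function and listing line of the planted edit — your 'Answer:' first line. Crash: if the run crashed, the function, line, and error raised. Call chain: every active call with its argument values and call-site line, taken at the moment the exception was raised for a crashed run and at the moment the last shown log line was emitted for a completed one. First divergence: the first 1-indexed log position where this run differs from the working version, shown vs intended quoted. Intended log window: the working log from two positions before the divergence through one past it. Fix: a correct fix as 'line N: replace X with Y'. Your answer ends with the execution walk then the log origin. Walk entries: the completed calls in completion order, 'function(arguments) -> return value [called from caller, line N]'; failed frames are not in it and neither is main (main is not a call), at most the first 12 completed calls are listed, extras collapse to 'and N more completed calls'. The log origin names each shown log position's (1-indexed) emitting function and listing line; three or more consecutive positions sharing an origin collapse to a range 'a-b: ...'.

Answer: the defect is in main at line 29.
Core observation: The two runs log identically and part ways only at the printed values.
Call chain: main.
First divergence: none (the log streams are identical).
Execution walk:
  clip_value([7, 1, 8, 6]) -> 8  [called from pack_ledger, line 18]
  rank_cells(0, 20) -> 20  [called from rank_cells, line 5]
  rank_cells(2, 18) -> 20  [called from rank_cells, line 5]
  rank_cells(4, 14) -> 20  [called from rank_cells, line 5]
  rank_cells(6, 8) -> 20  [called from rank_cells, line 5]
  rank_cells(8, 0) -> 20  [called from pack_ledger, line 21]
  pack_ledger([7, 1, 8, 6]) -> 20  [called from main, line 27]
Log line origins:
  1: emitted by main (line 26)
  2: emitted by pack_ledger (line 17)
  3: emitted by clip_value (line 8)
  4: emitted by clip_value (line 13)
  5: emitted by pack_ledger (line 20)
  6-9: emitted by rank_cells (line 4)
  10: emitted by main (line 28)
A correct fix: line 29: replace `pos` with `quota`.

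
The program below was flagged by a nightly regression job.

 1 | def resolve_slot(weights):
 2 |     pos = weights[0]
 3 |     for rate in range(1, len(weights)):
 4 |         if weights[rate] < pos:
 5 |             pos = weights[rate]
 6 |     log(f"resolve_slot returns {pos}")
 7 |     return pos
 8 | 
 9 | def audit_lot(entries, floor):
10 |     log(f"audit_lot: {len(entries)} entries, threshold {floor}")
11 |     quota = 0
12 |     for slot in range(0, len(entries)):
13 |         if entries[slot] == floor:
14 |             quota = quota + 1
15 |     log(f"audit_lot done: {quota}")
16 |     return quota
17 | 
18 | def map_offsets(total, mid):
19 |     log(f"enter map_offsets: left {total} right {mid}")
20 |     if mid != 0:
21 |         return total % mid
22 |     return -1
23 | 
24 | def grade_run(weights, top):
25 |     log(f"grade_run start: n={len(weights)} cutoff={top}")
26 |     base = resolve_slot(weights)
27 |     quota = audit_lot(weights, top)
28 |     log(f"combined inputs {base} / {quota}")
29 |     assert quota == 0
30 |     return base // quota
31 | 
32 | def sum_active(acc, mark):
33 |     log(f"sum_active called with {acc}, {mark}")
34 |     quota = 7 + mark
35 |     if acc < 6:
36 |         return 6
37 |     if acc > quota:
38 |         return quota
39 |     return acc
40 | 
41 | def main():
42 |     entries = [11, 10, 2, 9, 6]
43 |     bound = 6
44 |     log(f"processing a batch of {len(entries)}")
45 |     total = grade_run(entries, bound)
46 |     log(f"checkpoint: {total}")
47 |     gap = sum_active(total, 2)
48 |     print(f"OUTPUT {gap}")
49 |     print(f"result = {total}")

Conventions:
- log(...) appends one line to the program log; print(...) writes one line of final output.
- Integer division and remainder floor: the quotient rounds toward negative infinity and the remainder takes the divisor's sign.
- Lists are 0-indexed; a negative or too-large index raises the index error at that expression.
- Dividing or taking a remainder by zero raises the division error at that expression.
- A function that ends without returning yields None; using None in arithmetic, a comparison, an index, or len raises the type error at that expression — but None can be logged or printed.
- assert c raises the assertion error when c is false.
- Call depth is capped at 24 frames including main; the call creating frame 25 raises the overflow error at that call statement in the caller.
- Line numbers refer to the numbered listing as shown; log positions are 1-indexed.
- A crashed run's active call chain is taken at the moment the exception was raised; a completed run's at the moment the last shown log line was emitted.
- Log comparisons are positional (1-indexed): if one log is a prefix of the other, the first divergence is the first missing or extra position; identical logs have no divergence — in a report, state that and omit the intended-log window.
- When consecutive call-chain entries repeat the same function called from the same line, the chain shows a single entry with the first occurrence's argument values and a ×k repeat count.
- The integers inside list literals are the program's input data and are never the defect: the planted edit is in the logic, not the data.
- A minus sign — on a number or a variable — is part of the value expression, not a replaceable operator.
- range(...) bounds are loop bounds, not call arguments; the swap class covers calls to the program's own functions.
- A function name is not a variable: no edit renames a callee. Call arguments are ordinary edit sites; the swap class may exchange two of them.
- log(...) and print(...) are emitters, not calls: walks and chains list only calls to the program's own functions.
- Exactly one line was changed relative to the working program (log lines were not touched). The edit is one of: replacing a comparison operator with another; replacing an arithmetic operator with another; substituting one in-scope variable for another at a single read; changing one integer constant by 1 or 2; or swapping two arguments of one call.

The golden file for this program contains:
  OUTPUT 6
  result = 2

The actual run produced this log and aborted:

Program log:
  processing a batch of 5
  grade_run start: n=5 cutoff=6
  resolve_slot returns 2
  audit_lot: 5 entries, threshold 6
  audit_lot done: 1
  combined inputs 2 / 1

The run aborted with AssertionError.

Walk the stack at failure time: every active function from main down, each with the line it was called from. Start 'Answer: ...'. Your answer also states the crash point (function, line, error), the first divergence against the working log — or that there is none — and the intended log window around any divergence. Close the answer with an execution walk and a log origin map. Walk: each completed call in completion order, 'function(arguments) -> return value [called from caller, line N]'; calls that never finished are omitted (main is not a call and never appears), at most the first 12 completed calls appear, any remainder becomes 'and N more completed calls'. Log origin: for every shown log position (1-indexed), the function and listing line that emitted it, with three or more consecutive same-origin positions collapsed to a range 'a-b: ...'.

Answer: main -> grade_run (called at line 45).
Core observation: The faulty run's log stops after 6 lines; the working version's next line would be 'checkpoint: 2'.
Crash: grade_run, line 29, AssertionError.
First divergence: position 7 — the faulty run's log ends after 6 lines; the working version continues with 'checkpoint: 2'.
Intended log window:
  5: audit_lot done: 1
  6: combined inputs 2 / 1
  7: checkpoint: 2
  8: sum_active called with 2, 2
Execution walk:
  resolve_slot([11, 10, 2, 9, 6]) -> 2  [called from grade_run, line 26]
  audit_lot([11, 10, 2, 9, 6], 6) -> 1  [called from grade_run, line 27]
Origin of each log line:
  1: logged in main at line 44
  2: logged in grade_run at line 25
  3: logged in resolve_slot at line 6
  4: logged in audit_lot at line 10
  5: logged in audit_lot at line 15
  6: logged in grade_run at line 28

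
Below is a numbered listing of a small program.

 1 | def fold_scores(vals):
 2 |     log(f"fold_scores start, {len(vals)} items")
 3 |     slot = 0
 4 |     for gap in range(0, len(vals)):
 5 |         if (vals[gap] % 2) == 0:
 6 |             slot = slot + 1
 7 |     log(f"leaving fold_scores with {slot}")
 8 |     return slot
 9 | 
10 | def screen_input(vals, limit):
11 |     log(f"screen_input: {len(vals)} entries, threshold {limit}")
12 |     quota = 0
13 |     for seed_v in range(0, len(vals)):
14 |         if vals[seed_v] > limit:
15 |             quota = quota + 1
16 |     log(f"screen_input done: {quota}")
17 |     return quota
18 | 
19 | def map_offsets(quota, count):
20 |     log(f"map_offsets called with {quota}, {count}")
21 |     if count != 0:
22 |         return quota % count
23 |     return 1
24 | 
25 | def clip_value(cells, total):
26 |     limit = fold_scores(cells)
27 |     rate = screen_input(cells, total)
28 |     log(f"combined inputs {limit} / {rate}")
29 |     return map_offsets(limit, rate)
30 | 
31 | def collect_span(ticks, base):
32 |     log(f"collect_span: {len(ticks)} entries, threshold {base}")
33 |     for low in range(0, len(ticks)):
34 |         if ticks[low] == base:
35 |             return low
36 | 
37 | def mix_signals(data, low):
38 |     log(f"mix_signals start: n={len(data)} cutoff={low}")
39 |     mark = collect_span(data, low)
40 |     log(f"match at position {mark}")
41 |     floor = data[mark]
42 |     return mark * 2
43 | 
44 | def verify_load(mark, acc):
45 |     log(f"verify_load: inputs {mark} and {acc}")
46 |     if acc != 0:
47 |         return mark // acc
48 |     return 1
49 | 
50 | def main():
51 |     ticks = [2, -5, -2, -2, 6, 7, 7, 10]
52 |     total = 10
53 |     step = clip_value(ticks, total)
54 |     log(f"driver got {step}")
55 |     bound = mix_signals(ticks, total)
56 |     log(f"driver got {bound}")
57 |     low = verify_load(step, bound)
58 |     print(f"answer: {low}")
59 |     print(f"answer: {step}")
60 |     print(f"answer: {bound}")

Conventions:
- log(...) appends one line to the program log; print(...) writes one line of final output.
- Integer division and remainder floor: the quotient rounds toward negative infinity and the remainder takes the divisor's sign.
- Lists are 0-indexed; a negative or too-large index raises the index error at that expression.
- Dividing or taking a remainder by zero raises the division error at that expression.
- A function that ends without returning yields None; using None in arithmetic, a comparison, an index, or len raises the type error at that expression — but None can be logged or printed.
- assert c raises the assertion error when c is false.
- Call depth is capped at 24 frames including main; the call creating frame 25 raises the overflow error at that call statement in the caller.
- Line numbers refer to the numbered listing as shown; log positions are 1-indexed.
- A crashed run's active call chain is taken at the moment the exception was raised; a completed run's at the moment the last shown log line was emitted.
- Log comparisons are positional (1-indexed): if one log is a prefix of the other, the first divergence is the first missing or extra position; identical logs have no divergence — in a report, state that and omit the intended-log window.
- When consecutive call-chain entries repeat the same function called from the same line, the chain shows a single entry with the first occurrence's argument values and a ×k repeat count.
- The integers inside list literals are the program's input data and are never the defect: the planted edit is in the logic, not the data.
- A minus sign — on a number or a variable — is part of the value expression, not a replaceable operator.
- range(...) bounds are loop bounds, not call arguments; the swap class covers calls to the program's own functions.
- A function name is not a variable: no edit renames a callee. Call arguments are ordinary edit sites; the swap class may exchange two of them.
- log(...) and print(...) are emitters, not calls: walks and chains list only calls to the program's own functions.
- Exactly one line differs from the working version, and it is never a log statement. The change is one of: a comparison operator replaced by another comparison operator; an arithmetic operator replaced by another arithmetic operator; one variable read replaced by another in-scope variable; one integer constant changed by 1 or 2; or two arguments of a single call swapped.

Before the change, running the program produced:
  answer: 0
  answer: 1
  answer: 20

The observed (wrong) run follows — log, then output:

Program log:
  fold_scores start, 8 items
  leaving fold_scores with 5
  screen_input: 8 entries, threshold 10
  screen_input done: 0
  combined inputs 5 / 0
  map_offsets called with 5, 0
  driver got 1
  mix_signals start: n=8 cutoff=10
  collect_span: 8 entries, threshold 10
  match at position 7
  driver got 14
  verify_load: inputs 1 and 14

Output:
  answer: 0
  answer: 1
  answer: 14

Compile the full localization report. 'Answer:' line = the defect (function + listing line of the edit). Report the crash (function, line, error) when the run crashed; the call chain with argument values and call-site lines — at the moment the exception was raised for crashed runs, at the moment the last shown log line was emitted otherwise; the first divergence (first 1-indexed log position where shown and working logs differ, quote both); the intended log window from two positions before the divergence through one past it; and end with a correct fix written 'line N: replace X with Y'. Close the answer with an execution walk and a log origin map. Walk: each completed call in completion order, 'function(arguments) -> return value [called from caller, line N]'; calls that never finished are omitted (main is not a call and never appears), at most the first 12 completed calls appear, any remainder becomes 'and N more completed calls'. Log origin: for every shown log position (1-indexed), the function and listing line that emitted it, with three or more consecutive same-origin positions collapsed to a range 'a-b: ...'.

Answer: the defect is in mix_signals at line 42.
Key fact: The earliest visible damage is log position 11 — 'driver got 14' rather than the intended 'driver got 20'.
Call chain: main -> verify_load(1, 14) (called at line 57).
First divergence: position 11 — the shown line 'driver got 14' should read 'driver got 20'.
Intended log window:
  9: collect_span: 8 entries, threshold 10
  10: match at position 7
  11: driver got 20
  12: verify_load: inputs 1 and 20
Execution walk:
  fold_scores([2, -5, -2, -2, 6, 7, 7, 10]) -> 5  [called from clip_value, line 26]
  screen_input([2, -5, -2, -2, 6, 7, 7, 10], 10) -> 0  [called from clip_value, line 27]
  map_offsets(5, 0) -> 1  [called from clip_value, line 29]
  clip_value([2, -5, -2, -2, 6, 7, 7, 10], 10) -> 1  [called from main, line 53]
  collect_span([2, -5, -2, -2, 6, 7, 7, 10], 10) -> 7  [called from mix_signals, line 39]
  mix_signals([2, -5, -2, -2, 6, 7, 7, 10], 10) -> 14  [called from main, line 55]
  verify_load(1, 14) -> 0  [called from main, line 57]
Log origins:
  1: from fold_scores, line 2
  2: from fold_scores, line 7
  3: from screen_input, line 11
  4: from screen_input, line 16
  5: from clip_value, line 28
  6: from map_offsets, line 20
  7: from main, line 54
  8: from mix_signals, line 38
  9: from collect_span, line 32
  10: from mix_signals, line 40
  11: from main, line 56
  12: from verify_load, line 45
A correct fix: line 42: replace `mark` with `floor`.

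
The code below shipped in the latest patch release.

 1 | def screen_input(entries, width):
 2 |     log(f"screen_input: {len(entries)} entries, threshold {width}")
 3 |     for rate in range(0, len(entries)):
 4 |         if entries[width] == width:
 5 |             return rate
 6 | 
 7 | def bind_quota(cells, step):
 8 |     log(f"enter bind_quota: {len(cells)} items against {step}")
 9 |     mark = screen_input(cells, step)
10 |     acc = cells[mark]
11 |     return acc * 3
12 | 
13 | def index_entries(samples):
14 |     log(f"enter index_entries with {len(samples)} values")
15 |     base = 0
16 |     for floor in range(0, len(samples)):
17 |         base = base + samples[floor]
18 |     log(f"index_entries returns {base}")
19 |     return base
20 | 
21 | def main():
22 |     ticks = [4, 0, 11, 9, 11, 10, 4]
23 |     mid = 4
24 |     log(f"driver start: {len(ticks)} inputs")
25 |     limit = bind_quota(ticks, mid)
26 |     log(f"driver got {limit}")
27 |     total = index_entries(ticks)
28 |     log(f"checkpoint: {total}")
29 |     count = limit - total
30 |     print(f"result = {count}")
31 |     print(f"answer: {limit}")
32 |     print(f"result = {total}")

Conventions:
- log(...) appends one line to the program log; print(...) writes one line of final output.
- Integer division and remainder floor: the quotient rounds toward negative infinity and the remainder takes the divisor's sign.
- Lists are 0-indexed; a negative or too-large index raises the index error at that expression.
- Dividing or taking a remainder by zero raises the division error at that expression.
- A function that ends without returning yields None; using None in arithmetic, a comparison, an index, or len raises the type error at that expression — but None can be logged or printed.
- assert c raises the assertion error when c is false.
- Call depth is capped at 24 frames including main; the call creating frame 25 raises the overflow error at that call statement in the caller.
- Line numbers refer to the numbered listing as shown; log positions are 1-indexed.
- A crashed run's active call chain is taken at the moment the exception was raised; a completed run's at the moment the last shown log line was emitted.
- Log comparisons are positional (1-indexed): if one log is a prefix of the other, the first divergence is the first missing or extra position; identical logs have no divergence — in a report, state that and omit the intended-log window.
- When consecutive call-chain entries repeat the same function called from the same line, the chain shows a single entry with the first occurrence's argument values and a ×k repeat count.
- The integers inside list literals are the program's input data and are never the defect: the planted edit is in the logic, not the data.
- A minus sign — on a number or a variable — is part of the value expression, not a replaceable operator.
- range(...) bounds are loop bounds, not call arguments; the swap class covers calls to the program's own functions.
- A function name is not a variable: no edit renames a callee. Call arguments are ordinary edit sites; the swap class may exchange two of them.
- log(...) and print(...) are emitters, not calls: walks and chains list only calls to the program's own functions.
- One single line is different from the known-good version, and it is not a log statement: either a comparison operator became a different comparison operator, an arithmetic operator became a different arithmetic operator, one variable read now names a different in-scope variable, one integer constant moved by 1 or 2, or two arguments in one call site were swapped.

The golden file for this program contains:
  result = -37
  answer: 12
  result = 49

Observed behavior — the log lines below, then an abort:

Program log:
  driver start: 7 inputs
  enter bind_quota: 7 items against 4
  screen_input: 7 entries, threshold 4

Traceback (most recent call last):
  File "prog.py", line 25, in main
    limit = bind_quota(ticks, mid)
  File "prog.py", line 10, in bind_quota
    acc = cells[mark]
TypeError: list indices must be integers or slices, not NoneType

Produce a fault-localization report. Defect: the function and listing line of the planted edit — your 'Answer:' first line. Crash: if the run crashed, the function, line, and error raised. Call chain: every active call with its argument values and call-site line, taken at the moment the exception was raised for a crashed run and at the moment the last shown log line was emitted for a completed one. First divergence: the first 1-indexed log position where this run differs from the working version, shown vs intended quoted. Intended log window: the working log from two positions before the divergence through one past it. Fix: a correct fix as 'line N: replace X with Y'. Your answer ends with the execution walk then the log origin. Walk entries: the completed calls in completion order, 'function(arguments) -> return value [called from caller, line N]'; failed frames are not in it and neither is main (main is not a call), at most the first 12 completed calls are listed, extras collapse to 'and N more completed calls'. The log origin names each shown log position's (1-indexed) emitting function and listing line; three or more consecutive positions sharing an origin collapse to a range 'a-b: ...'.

Answer: the defect is in screen_input at line 4.
Key fact: After 3 matching log lines the faulty run goes silent, while the working version continues with 'driver got 12'.
Crash: bind_quota, line 10, TypeError.
Call chain: main -> bind_quota([4, 0, 11, 9, 11, 10, 4], 4) (called at line 25).
First divergence: position 4 (shown log ended at 3 lines; the working version continues: 'driver got 12').
Intended log window:
  2: enter bind_quota: 7 items against 4
  3: screen_input: 7 entries, threshold 4
  4: driver got 12
  5: enter index_entries with 7 values
Execution walk:
  screen_input([4, 0, 11, 9, 11, 10, 4], 4) -> None  [called from bind_quota, line 9]
Log line origins:
  1 — main, line 24
  2 — bind_quota, line 8
  3 — screen_input, line 2
A correct fix: line 4: replace `entries[width]` with `entries[rate]`.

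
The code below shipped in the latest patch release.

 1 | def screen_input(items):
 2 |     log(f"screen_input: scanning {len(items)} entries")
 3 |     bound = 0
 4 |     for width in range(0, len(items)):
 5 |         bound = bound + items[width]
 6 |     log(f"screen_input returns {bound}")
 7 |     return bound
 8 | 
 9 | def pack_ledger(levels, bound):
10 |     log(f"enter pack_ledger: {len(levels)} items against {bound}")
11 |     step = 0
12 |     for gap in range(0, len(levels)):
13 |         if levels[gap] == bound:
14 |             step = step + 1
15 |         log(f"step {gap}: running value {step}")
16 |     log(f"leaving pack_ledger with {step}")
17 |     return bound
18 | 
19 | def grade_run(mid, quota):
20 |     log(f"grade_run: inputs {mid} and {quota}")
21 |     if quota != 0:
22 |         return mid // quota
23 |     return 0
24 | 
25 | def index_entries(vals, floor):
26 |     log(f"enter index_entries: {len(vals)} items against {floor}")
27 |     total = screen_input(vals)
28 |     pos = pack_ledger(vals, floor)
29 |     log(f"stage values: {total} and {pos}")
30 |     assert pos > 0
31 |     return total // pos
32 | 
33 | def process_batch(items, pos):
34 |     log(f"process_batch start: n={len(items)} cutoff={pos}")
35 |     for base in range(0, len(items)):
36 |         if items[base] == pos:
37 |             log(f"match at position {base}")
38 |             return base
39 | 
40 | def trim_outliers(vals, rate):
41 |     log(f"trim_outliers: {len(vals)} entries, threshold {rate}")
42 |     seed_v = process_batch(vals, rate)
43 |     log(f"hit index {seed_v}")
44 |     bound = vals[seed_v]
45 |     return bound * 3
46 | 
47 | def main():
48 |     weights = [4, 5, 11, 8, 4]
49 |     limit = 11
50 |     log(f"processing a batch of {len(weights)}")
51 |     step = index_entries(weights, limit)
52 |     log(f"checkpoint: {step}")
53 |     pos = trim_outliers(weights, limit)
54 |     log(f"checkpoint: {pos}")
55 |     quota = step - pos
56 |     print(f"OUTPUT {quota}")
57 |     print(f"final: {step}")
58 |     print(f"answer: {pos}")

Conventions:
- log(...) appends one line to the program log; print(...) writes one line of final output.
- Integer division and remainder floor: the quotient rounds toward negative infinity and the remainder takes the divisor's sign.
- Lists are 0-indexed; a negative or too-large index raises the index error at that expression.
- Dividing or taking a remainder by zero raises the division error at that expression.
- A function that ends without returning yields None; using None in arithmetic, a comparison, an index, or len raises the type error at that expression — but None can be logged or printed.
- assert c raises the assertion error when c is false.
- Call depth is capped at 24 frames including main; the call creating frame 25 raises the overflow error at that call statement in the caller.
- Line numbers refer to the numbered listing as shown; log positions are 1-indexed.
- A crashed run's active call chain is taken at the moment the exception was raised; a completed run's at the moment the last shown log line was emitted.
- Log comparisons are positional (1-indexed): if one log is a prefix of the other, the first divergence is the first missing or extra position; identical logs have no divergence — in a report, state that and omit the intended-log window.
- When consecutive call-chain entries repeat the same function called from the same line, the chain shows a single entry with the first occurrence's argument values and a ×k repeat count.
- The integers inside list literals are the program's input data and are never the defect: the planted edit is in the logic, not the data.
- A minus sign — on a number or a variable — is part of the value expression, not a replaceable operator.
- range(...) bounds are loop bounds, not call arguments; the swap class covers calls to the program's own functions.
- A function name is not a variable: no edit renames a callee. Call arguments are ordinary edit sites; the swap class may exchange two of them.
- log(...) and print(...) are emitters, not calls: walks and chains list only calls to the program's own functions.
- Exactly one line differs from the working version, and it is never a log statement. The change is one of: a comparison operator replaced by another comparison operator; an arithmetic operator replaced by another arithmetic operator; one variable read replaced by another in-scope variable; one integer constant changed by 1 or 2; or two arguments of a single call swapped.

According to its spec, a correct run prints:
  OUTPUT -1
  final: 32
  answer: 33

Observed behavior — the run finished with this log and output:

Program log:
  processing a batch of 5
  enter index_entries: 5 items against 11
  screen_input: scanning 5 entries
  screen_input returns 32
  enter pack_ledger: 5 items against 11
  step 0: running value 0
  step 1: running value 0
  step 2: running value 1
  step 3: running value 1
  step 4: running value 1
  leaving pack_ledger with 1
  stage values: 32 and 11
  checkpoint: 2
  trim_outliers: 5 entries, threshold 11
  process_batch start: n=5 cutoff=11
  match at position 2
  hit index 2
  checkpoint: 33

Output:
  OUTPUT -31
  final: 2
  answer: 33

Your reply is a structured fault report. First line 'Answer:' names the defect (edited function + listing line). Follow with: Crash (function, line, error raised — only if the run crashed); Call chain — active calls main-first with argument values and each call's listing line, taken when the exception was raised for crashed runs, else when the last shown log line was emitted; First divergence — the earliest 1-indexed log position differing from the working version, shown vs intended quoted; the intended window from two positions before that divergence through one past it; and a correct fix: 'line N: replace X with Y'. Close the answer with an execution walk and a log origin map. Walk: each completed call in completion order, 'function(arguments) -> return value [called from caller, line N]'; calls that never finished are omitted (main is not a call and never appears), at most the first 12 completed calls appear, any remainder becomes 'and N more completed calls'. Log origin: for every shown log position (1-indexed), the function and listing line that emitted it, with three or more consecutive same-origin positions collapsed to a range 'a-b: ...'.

Answer: the defect is in pack_ledger at line 17.
The tell: The log first diverges at position 12: the faulty run prints 'stage values: 32 and 11' where the working version prints 'stage values: 32 and 1'.
Call chain: main.
First divergence: position 12 — the shown line 'stage values: 32 and 11' should read 'stage values: 32 and 1'.
Intended log window:
  10: step 4: running value 1
  11: leaving pack_ledger with 1
  12: stage values: 32 and 1
  13: checkpoint: 32
Execution walk:
  screen_input([4, 5, 11, 8, 4]) -> 32  [called from index_entries, line 27]
  pack_ledger([4, 5, 11, 8, 4], 11) -> 11  [called from index_entries, line 28]
  index_entries([4, 5, 11, 8, 4], 11) -> 2  [called from main, line 51]
  process_batch([4, 5, 11, 8, 4], 11) -> 2  [called from trim_outliers, line 42]
  trim_outliers([4, 5, 11, 8, 4], 11) -> 33  [called from main, line 53]
Log origins:
  1 — main, line 50
  2 — index_entries, line 26
  3 — screen_input, line 2
  4 — screen_input, line 6
  5 — pack_ledger, line 10
  6-10 — pack_ledger, line 15
  11 — pack_ledger, line 16
  12 — index_entries, line 29
  13 — main, line 52
  14 — trim_outliers, line 41
  15 — process_batch, line 34
  16 — process_batch, line 37
  17 — trim_outliers, line 43
  18 — main, line 54
A correct fix: line 17: replace `bound` with `step`.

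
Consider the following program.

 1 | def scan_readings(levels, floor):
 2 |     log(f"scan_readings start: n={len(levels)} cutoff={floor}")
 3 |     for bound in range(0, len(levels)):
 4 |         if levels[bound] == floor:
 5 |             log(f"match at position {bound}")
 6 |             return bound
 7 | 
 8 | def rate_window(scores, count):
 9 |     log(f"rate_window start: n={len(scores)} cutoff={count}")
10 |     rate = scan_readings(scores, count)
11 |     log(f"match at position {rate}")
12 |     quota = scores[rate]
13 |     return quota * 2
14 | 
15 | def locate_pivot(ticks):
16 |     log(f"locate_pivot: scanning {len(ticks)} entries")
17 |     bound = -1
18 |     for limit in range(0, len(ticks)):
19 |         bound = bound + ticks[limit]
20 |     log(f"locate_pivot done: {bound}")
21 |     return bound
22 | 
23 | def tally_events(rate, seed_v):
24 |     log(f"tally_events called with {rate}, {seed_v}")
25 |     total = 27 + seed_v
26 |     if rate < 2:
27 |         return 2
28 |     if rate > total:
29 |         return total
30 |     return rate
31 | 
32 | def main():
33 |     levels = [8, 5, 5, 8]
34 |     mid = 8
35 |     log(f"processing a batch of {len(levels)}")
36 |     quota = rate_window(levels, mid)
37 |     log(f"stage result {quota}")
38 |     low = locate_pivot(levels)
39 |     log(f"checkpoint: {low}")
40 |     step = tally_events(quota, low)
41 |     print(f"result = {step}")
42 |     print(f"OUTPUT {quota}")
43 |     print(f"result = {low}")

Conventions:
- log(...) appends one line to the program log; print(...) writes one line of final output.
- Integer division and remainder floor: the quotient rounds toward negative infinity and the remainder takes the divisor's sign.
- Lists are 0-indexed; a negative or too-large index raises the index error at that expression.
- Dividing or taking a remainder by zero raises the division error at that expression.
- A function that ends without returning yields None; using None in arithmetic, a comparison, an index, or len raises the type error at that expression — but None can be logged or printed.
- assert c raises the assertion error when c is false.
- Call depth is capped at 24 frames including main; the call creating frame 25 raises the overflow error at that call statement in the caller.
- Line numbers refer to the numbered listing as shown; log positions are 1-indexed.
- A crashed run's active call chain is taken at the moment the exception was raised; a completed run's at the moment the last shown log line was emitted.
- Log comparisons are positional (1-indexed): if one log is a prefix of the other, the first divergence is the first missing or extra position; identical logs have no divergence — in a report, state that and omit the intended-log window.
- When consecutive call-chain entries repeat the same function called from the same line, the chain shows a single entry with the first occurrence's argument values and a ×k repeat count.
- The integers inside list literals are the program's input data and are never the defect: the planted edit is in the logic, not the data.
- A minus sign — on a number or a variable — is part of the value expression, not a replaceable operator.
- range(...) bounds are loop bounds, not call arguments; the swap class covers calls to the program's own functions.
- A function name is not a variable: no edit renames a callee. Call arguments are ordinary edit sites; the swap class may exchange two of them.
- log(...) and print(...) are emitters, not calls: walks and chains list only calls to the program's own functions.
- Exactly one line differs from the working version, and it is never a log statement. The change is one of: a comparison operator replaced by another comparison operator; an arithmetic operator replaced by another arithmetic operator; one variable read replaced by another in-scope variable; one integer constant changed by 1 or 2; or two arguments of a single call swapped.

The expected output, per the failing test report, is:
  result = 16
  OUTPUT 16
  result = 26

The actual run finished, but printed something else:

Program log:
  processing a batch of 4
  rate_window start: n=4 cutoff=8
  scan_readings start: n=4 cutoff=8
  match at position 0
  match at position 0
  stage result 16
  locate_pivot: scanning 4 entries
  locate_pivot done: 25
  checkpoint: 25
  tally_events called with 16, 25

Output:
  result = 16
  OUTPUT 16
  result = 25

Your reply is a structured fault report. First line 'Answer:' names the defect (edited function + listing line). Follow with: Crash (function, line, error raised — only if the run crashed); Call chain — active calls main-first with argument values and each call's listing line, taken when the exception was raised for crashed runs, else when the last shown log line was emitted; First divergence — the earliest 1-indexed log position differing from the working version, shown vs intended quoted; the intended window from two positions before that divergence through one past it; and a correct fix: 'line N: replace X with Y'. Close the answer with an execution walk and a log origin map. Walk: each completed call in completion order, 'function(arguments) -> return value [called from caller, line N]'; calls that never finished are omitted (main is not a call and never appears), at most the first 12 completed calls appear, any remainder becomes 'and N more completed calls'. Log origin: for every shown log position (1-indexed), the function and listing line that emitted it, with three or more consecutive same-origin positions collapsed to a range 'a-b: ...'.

Answer: the defect is in locate_pivot at line 17.
Key observation: The earliest visible damage is log position 8 — 'locate_pivot done: 25' rather than the intended 'locate_pivot done: 26'.
Call chain: main -> tally_events(16, 25) (called at line 40).
First divergence: position 8 — shown 'locate_pivot done: 25', intended 'locate_pivot done: 26'.
Intended log window:
  6: stage result 16
  7: locate_pivot: scanning 4 entries
  8: locate_pivot done: 26
  9: checkpoint: 26
Execution walk:
  scan_readings([8, 5, 5, 8], 8) -> 0  [called from rate_window, line 10]
  rate_window([8, 5, 5, 8], 8) -> 16  [called from main, line 36]
  locate_pivot([8, 5, 5, 8]) -> 25  [called from main, line 38]
  tally_events(16, 25) -> 16  [called from main, line 40]
Log line origins:
  1: emitted by main (line 35)
  2: emitted by rate_window (line 9)
  3: emitted by scan_readings (line 2)
  4: emitted by scan_readings (line 5)
  5: emitted by rate_window (line 11)
  6: emitted by main (line 37)
  7: emitted by locate_pivot (line 16)
  8: emitted by locate_pivot (line 20)
  9: emitted by main (line 39)
  10: emitted by tally_events (line 24)
A correct fix: line 17: replace `-1` with `0`.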